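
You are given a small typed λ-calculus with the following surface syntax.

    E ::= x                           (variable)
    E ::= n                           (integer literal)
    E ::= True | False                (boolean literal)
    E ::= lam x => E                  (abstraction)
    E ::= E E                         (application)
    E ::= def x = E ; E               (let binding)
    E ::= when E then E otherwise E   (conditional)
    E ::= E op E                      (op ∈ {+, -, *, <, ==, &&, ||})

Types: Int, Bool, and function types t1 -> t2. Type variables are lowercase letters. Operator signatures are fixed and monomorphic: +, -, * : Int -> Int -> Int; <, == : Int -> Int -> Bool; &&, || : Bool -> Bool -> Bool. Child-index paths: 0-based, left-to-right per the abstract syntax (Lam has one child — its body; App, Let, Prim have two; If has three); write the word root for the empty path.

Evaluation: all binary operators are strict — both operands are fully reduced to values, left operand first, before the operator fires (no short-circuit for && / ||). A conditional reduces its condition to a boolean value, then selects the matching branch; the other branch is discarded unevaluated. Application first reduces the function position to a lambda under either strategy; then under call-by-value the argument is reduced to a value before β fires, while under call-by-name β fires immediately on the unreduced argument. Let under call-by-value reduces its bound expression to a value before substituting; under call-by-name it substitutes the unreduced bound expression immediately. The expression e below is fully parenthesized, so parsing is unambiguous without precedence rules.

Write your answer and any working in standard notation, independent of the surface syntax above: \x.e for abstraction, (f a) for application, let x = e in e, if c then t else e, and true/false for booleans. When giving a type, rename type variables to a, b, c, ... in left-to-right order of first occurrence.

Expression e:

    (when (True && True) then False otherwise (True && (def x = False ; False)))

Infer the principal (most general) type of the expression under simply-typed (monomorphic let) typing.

Derivation:
  unify Bool ~ Bool
  unify Bool ~ Bool
  unify Bool ~ Bool
  unify Bool ~ Bool
let x : Bool
  unify Bool ~ Bool
  unify Bool ~ Bool

Answer: Bool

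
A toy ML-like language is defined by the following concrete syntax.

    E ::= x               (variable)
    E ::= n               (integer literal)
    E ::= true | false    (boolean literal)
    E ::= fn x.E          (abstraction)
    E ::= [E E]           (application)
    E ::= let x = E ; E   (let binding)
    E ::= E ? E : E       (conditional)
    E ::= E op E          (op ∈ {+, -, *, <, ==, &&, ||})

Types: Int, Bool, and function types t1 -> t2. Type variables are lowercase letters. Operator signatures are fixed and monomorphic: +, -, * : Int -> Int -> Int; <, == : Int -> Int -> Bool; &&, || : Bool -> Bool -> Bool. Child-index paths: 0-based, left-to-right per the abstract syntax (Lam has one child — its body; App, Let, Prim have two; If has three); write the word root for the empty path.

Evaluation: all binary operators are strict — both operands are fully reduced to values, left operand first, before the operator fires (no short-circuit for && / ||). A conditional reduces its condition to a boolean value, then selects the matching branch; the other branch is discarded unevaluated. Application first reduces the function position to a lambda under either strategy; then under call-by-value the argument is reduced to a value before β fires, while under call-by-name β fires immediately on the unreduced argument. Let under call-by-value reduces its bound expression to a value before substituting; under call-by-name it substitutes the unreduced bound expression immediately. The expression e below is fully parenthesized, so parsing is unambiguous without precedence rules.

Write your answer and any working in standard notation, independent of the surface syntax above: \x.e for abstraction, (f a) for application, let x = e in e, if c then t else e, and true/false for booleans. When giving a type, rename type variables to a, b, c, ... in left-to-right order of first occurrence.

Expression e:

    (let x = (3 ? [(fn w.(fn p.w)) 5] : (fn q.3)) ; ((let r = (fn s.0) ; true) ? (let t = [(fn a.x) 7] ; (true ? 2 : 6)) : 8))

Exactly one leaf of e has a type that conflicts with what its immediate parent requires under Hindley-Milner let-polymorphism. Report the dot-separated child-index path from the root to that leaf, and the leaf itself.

Trace:
  unify Int ~ Bool
  FAIL: mismatch Int ~ Bool

Answer: 0.0 : 3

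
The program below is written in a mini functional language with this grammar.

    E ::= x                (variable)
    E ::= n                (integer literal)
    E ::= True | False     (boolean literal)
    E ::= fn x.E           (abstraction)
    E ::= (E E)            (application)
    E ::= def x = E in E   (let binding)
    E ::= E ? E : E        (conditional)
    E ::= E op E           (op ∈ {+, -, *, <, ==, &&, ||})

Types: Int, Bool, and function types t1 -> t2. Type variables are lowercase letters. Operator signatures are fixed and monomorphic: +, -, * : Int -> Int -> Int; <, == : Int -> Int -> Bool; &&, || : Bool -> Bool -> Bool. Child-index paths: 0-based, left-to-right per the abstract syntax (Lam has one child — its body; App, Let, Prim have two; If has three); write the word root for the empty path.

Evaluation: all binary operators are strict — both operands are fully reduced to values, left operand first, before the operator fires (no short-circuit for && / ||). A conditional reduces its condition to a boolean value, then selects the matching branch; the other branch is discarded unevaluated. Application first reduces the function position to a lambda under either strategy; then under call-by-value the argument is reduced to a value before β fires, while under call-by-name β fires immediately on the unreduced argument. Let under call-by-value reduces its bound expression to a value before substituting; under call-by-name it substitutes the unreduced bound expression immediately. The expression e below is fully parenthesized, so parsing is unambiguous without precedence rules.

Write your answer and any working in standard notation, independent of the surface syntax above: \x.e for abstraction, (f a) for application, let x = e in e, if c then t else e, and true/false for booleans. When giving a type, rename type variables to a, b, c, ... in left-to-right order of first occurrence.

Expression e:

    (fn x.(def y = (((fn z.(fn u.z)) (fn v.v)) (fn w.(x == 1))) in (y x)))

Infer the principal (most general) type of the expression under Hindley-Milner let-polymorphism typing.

Derivation:
z : b
\u._ : c -> b
\z._ : b -> c -> b
v : d
\v._ : d -> d
  unify b -> c -> b ~ (d -> d) -> e
  unify b ~ d -> d
  unify c -> d -> d ~ e
_ _ : c -> d -> d
x : a
  unify a ~ Int
  unify Int ~ Int
\w._ : f -> Bool
  unify c -> d -> d ~ (f -> Bool) -> g
  unify c ~ f -> Bool
  unify d -> d ~ g
_ _ : d -> d
let y : forall. d -> d
y : h -> h
x : Int
  unify h -> h ~ Int -> i
  unify h ~ Int
  unify Int ~ i
_ _ : Int
\x._ : Int -> Int

Answer: Int -> Int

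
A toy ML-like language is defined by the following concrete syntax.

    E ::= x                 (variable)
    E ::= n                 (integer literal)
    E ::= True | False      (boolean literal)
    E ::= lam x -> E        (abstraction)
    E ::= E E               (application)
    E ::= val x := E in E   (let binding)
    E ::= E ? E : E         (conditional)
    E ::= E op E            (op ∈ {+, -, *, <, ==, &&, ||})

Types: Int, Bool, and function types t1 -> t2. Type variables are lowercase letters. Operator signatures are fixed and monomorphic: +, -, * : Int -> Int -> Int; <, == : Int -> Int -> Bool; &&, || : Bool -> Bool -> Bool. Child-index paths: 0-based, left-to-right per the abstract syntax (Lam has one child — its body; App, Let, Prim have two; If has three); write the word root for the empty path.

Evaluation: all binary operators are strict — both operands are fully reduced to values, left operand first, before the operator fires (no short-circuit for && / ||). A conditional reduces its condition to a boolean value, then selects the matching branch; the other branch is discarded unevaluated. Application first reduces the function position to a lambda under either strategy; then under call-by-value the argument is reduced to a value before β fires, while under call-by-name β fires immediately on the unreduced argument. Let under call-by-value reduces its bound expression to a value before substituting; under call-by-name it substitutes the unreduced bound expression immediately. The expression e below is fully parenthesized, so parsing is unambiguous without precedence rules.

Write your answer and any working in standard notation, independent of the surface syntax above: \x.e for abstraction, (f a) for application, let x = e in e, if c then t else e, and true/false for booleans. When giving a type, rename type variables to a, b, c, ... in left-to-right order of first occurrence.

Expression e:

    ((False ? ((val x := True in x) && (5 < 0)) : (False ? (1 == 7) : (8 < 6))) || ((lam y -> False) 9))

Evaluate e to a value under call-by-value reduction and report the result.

Answer: false

Derivation:
step 0: ((if false then ((let x = true in x) && (5 < 0)) else (if false then (1 == 7) else (8 < 6))) || ((\y.false) 9))
step 1: [if@0] ((if false then (1 == 7) else (8 < 6)) || ((\y.false) 9))
step 2: [if@0] ((8 < 6) || ((\y.false) 9))
step 3: [delta@0] (false || ((\y.false) 9))
step 4: [beta@1] (false || false)
step 5: [delta@root] false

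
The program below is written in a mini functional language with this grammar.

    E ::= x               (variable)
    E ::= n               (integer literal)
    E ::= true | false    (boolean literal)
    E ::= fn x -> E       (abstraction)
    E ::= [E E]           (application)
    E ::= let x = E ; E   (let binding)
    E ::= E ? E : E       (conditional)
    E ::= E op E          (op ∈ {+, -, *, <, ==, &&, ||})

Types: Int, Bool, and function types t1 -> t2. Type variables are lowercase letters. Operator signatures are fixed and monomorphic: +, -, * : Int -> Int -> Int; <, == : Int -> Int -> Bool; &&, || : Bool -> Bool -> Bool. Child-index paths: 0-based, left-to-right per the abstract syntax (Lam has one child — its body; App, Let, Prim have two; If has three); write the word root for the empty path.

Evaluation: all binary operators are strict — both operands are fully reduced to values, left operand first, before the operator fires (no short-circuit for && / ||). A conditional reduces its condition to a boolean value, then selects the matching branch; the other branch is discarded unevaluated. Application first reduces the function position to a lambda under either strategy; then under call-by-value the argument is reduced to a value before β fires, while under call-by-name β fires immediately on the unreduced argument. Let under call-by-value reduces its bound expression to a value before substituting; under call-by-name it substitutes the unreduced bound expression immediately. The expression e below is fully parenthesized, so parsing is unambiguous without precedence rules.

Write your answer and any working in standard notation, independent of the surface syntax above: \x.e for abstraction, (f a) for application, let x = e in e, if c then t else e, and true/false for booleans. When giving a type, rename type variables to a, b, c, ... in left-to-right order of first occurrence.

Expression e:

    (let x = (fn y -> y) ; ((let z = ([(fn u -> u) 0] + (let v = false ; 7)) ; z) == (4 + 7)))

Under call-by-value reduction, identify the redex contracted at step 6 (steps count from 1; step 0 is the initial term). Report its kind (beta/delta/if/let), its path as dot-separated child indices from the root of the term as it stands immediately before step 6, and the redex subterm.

Derivation:
step 0: (let x = (\y.y) in ((let z = (((\u.u) 0) + (let v = false in 7)) in z) == (4 + 7)))
step 1: [let@root] ((let z = (((\u.u) 0) + (let v = false in 7)) in z) == (4 + 7))
step 2: [beta@0.0.0] ((let z = (0 + (let v = false in 7)) in z) == (4 + 7))
step 3: [let@0.0.1] ((let z = (0 + 7) in z) == (4 + 7))
step 4: [delta@0.0] ((let z = 7 in z) == (4 + 7))
step 5: [let@0] (7 == (4 + 7))
step 6: [delta@1] (7 == 11)

Answer: delta at 1 : (4 + 7)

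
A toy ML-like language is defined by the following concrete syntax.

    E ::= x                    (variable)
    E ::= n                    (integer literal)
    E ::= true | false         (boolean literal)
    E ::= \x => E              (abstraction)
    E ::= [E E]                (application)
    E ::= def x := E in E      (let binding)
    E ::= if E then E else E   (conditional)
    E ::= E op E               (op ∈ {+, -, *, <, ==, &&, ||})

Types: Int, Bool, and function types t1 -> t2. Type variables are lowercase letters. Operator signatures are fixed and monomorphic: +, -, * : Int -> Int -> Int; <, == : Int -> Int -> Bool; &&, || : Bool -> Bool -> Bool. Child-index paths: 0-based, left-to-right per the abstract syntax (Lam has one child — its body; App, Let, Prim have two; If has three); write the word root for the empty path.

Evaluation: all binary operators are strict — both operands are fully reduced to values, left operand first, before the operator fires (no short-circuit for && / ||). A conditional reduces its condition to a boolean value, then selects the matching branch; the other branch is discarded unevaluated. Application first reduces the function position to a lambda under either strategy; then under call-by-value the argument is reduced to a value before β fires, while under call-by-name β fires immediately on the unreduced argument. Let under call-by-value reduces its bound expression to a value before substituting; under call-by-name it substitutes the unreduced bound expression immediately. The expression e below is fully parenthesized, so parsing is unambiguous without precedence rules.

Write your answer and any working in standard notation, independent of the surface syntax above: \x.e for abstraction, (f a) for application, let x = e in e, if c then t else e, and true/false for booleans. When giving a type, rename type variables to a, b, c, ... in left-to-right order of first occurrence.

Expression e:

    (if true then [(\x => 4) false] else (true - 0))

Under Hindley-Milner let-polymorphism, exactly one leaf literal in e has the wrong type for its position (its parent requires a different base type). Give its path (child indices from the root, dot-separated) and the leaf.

Answer: 2.0 : true

Derivation:
  unify Bool ~ Bool
\x._ : a -> Int
  unify a -> Int ~ Bool -> b
  unify a ~ Bool
  unify Int ~ b
_ _ : Int
  unify Bool ~ Int
  FAIL: mismatch Bool ~ Int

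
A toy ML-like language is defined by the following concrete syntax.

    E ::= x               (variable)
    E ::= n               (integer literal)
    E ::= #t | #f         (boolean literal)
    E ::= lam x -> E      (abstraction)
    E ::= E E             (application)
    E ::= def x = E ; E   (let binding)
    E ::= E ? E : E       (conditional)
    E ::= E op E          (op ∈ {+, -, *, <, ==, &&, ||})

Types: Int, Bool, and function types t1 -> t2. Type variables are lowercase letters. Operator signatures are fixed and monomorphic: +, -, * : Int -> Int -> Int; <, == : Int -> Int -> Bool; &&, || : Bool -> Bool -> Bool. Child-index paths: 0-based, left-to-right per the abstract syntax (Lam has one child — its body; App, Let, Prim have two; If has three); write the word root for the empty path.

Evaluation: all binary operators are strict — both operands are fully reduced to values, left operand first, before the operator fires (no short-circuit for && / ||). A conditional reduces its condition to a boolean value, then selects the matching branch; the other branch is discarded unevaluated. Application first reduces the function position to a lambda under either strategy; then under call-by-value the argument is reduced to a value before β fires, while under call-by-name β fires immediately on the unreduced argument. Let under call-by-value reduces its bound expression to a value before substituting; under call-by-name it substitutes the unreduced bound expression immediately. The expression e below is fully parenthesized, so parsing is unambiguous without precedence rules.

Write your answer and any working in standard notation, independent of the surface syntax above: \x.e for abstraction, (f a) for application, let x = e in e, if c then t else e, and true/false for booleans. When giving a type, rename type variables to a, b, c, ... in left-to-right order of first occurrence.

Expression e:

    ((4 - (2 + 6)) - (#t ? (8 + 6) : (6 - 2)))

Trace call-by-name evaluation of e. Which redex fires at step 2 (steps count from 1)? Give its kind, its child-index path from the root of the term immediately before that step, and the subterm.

Derivation:
step 0: ((4 - (2 + 6)) - (if true then (8 + 6) else (6 - 2)))
step 1: [delta@0.1] ((4 - 8) - (if true then (8 + 6) else (6 - 2)))
step 2: [delta@0] (-4 - (if true then (8 + 6) else (6 - 2)))

Answer: delta at 0 : (4 - 8)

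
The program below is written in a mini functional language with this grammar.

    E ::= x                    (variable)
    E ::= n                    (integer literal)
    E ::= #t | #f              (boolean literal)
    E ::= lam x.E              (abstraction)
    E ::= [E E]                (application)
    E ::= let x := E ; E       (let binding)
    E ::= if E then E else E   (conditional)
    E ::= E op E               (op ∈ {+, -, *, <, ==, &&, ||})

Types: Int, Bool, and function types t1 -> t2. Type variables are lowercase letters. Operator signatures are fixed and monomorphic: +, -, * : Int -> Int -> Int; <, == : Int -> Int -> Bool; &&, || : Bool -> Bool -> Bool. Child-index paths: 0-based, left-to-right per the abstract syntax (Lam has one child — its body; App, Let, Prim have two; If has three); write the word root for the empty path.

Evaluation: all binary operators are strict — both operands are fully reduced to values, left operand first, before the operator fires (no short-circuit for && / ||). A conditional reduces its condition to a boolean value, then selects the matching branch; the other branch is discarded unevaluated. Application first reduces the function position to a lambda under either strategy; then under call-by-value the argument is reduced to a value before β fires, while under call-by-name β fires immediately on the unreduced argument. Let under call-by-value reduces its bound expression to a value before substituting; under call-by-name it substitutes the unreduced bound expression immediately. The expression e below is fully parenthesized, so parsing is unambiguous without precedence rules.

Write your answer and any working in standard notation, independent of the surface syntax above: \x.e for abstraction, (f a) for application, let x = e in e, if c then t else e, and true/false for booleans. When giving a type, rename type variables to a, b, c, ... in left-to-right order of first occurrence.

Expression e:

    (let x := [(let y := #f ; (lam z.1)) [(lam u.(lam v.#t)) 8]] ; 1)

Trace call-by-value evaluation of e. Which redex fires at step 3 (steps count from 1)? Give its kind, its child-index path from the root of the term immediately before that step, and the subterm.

Working:
step 0: (let x = ((let y = false in (\z.1)) ((\u.(\v.true)) 8)) in 1)
step 1: [let@0.0] (let x = ((\z.1) ((\u.(\v.true)) 8)) in 1)
step 2: [beta@0.1] (let x = ((\z.1) (\v.true)) in 1)
step 3: [beta@0] (let x = 1 in 1)

Answer: beta at 0 : ((\z.1) (\v.true))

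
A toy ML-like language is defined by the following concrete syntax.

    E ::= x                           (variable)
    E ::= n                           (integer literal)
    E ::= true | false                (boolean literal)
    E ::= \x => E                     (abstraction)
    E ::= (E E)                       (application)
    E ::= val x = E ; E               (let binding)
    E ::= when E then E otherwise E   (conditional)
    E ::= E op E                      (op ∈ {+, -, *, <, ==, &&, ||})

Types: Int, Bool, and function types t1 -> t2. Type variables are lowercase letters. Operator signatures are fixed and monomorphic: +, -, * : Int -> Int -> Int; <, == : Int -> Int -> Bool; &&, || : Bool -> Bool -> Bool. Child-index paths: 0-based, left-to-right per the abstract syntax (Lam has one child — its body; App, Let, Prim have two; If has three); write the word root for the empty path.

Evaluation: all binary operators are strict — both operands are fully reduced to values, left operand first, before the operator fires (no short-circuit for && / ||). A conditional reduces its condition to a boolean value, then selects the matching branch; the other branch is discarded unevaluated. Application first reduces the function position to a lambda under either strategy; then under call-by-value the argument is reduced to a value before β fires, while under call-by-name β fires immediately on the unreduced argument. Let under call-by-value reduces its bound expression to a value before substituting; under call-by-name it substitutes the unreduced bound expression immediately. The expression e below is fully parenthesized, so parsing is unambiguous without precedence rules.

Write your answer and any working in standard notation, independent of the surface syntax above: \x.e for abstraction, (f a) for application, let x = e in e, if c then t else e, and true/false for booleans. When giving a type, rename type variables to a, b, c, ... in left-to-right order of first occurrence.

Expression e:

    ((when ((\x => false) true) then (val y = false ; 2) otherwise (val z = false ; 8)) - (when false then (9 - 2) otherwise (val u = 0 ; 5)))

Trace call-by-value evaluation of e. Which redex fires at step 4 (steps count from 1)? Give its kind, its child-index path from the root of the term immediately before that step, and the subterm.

Working:
step 0: ((if ((\x.false) true) then (let y = false in 2) else (let z = false in 8)) - (if false then (9 - 2) else (let u = 0 in 5)))
step 1: [beta@0.0] ((if false then (let y = false in 2) else (let z = false in 8)) - (if false then (9 - 2) else (let u = 0 in 5)))
step 2: [if@0] ((let z = false in 8) - (if false then (9 - 2) else (let u = 0 in 5)))
step 3: [let@0] (8 - (if false then (9 - 2) else (let u = 0 in 5)))
step 4: [if@1] (8 - (let u = 0 in 5))

Answer: if at 1 : (if false then (9 - 2) else (let u = 0 in 5))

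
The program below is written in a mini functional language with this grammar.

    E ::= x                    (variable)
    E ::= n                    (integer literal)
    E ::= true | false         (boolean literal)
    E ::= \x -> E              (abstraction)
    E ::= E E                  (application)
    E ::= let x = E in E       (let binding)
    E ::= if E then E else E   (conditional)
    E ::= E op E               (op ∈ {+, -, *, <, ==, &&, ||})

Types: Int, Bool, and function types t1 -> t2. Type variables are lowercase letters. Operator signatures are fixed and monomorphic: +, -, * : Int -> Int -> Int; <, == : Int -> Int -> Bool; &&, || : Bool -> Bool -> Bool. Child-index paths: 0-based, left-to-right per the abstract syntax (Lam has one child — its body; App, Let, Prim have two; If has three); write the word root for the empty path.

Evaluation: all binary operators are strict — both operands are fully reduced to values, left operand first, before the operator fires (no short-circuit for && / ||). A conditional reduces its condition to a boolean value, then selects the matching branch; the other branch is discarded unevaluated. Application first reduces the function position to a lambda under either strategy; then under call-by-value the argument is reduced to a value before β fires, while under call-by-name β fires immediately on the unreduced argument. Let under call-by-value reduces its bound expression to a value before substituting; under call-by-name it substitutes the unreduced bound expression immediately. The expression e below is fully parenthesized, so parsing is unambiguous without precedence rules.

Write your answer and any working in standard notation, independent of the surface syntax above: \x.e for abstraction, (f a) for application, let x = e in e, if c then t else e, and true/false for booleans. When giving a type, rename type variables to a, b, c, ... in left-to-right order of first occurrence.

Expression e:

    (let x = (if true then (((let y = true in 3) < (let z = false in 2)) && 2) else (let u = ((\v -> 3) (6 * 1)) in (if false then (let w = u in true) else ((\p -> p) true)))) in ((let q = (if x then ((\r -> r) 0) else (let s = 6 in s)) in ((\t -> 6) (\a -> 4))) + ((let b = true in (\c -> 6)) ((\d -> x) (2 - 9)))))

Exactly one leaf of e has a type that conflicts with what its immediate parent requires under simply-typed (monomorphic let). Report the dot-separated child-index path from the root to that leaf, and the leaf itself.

Answer: 0.1.1 : 2

Working:
  unify Bool ~ Bool
let y : Bool
  unify Int ~ Int
let z : Bool
  unify Int ~ Int
  unify Bool ~ Bool
  unify Int ~ Bool
  FAIL: mismatch Int ~ Bool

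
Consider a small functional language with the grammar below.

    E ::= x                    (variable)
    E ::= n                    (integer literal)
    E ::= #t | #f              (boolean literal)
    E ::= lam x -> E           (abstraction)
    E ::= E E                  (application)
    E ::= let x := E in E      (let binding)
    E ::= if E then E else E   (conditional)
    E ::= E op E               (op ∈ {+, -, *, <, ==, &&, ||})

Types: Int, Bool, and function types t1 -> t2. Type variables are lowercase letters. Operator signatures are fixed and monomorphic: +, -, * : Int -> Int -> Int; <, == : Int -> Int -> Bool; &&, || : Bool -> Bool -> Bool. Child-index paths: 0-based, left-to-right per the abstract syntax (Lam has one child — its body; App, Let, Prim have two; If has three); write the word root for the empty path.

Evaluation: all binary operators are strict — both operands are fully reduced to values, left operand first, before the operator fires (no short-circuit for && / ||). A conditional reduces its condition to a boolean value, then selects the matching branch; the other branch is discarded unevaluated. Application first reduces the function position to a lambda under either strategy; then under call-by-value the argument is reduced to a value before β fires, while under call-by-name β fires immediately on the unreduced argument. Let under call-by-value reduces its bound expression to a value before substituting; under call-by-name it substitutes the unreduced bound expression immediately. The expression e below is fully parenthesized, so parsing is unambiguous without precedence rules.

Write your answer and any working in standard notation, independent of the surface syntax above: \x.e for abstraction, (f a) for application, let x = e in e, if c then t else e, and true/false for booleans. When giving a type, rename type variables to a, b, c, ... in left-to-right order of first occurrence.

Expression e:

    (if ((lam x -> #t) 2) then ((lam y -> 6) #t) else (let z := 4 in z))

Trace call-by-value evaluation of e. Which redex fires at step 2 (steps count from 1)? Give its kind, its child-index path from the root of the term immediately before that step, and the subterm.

Answer: if at root : (if true then ((\y.6) true) else (let z = 4 in z))

Derivation:
step 0: (if ((\x.true) 2) then ((\y.6) true) else (let z = 4 in z))
step 1: [beta@0] (if true then ((\y.6) true) else (let z = 4 in z))
step 2: [if@root] ((\y.6) true)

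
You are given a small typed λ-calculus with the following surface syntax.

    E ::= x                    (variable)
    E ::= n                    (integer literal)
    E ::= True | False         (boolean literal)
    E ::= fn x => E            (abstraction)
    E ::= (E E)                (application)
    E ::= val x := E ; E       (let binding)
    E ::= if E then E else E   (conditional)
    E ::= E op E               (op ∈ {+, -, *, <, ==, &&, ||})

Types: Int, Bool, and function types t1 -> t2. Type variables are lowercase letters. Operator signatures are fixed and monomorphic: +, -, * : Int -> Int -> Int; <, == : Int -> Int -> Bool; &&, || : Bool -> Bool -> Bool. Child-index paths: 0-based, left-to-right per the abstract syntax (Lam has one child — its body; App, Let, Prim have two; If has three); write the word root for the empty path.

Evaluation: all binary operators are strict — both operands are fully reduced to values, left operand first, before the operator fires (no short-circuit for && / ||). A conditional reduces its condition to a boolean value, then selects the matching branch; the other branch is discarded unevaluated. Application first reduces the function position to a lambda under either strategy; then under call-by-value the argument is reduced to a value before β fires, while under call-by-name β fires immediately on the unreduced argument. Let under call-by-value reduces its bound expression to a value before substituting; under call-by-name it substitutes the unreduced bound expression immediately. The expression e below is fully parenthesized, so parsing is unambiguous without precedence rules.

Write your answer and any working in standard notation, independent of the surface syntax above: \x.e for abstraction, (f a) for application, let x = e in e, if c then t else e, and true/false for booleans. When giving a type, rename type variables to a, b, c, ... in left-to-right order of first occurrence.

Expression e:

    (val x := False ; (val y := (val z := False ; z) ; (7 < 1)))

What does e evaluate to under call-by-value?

Trace:
step 0: (let x = false in (let y = (let z = false in z) in (7 < 1)))
step 1: [let@root] (let y = (let z = false in z) in (7 < 1))
step 2: [let@0] (let y = false in (7 < 1))
step 3: [let@root] (7 < 1)
step 4: [delta@root] false

Answer: false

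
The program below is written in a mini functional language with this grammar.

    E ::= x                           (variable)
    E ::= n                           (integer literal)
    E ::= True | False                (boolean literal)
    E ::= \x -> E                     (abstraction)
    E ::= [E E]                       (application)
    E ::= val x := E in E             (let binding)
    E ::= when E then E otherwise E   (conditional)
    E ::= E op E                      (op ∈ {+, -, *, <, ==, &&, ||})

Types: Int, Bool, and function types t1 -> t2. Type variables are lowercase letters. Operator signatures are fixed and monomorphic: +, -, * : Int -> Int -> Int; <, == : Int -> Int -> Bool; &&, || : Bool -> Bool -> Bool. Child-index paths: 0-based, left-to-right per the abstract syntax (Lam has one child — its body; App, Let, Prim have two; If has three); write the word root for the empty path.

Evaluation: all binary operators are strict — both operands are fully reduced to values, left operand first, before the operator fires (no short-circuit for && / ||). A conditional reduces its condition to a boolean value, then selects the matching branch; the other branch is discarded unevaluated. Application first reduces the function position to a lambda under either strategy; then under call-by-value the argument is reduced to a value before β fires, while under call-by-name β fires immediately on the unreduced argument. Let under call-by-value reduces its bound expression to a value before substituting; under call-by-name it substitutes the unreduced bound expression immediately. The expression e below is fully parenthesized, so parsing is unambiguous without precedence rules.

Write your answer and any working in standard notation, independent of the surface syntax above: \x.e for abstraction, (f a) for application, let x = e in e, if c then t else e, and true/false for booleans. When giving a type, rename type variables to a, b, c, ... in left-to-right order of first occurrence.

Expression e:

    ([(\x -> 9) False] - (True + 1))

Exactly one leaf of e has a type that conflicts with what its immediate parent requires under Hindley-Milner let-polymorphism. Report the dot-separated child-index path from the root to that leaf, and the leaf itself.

Answer: 1.0 : true

Working:
\x._ : a -> Int
  unify a -> Int ~ Bool -> b
  unify a ~ Bool
  unify Int ~ b
_ _ : Int
  unify Int ~ Int
  unify Bool ~ Int
  FAIL: mismatch Bool ~ Int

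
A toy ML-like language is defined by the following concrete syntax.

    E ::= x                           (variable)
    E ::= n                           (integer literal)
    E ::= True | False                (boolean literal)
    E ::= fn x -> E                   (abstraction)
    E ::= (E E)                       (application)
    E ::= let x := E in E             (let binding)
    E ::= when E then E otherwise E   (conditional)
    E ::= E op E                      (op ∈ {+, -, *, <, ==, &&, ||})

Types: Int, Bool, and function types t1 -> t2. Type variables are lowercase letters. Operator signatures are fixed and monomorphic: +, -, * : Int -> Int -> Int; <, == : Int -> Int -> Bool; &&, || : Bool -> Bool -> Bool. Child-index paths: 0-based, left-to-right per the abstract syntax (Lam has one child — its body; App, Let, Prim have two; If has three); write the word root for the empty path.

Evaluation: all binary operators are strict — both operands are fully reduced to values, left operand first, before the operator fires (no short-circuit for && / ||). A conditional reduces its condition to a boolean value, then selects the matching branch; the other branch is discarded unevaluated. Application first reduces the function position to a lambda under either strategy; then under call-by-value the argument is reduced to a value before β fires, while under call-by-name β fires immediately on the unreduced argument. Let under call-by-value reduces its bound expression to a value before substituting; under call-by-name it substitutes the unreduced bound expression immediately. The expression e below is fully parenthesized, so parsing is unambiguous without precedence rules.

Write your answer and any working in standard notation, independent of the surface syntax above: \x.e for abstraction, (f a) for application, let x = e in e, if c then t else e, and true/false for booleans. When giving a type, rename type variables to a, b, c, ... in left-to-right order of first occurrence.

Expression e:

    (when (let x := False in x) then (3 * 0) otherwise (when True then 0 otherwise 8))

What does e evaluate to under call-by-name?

Answer: 0

Trace:
step 0: (if (let x = false in x) then (3 * 0) else (if true then 0 else 8))
step 1: [let@0] (if false then (3 * 0) else (if true then 0 else 8))
step 2: [if@root] (if true then 0 else 8)
step 3: [if@root] 0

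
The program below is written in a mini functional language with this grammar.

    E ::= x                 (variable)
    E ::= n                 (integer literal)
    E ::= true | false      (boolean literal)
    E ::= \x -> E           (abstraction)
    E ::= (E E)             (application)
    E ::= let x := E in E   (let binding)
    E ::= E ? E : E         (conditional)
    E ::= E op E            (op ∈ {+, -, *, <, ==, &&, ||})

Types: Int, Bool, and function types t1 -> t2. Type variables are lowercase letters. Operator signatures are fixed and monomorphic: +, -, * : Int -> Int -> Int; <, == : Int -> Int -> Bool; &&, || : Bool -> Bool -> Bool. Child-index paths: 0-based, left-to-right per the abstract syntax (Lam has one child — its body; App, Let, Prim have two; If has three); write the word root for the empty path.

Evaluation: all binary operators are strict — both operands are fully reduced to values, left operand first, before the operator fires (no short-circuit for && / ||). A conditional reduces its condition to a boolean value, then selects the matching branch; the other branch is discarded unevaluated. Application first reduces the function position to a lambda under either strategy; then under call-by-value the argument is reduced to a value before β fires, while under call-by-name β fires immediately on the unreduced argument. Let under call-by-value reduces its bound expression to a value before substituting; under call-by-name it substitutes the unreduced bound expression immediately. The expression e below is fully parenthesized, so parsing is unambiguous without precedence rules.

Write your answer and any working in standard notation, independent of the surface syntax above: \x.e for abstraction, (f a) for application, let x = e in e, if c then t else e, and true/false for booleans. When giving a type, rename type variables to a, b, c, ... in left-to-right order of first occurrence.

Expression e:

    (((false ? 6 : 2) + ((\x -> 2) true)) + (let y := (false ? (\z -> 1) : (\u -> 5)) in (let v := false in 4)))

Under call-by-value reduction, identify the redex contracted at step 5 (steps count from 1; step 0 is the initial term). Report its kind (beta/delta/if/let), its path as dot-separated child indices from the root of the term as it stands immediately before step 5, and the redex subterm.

Derivation:
step 0: (((if false then 6 else 2) + ((\x.2) true)) + (let y = (if false then (\z.1) else (\u.5)) in (let v = false in 4)))
step 1: [if@0.0] ((2 + ((\x.2) true)) + (let y = (if false then (\z.1) else (\u.5)) in (let v = false in 4)))
step 2: [beta@0.1] ((2 + 2) + (let y = (if false then (\z.1) else (\u.5)) in (let v = false in 4)))
step 3: [delta@0] (4 + (let y = (if false then (\z.1) else (\u.5)) in (let v = false in 4)))
step 4: [if@1.0] (4 + (let y = (\u.5) in (let v = false in 4)))
step 5: [let@1] (4 + (let v = false in 4))

Answer: let at 1 : (let y = (\u.5) in (let v = false in 4))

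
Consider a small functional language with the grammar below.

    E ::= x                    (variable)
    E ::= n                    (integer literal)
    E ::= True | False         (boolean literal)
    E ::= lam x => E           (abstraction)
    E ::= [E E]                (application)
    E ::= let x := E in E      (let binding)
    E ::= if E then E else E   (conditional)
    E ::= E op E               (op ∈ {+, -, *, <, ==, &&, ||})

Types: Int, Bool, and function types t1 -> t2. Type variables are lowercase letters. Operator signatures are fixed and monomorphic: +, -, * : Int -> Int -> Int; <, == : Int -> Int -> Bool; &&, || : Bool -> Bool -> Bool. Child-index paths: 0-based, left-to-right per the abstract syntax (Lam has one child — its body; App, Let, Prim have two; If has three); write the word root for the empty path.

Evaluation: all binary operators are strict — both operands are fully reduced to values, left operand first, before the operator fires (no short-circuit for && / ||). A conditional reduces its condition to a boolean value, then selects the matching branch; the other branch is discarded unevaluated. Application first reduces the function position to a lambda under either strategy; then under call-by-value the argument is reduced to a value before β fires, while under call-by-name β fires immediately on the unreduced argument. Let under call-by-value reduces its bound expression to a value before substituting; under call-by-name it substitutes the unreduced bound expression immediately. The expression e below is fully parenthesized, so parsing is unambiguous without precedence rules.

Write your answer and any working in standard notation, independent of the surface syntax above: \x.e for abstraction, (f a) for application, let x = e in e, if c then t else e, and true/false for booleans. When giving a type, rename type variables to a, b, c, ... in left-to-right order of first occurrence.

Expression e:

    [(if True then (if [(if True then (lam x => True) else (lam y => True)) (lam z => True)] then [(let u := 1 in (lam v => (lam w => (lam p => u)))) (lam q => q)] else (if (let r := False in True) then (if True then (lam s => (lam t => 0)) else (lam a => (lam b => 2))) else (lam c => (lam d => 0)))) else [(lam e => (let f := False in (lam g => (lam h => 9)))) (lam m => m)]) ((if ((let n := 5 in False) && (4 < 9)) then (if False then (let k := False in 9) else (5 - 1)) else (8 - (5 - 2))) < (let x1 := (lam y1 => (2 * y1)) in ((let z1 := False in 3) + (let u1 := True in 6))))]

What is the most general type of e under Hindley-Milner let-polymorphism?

Working:
  unify Bool ~ Bool
  unify Bool ~ Bool
\x._ : a -> Bool
\y._ : b -> Bool
  unify a -> Bool ~ b -> Bool
  unify a ~ b
  unify Bool ~ Bool
\z._ : c -> Bool
  unify b -> Bool ~ (c -> Bool) -> d
  unify b ~ c -> Bool
  unify Bool ~ d
_ _ : Bool
  unify Bool ~ Bool
let u : Int
u : Int
\p._ : g -> Int
\w._ : f -> g -> Int
\v._ : e -> f -> g -> Int
q : h
\q._ : h -> h
  unify e -> f -> g -> Int ~ (h -> h) -> i
  unify e ~ h -> h
  unify f -> g -> Int ~ i
_ _ : f -> g -> Int
let r : Bool
  unify Bool ~ Bool
  unify Bool ~ Bool
\t._ : k -> Int
\s._ : j -> k -> Int
\b._ : m -> Int
\a._ : l -> m -> Int
  unify j -> k -> Int ~ l -> m -> Int
  unify j ~ l
  unify k -> Int ~ m -> Int
  unify k ~ m
  unify Int ~ Int
\d._ : o -> Int
\c._ : n -> o -> Int
  unify l -> m -> Int ~ n -> o -> Int
  unify l ~ n
  unify m -> Int ~ o -> Int
  unify m ~ o
  unify Int ~ Int
  unify f -> g -> Int ~ n -> o -> Int
  unify f ~ n
  unify g -> Int ~ o -> Int
  unify g ~ o
  unify Int ~ Int
let f : Bool
\h._ : r -> Int
\g._ : q -> r -> Int
\e._ : p -> q -> r -> Int
m : s
\m._ : s -> s
  unify p -> q -> r -> Int ~ (s -> s) -> t
  unify p ~ s -> s
  unify q -> r -> Int ~ t
_ _ : q -> r -> Int
  unify n -> o -> Int ~ q -> r -> Int
  unify n ~ q
  unify o -> Int ~ r -> Int
  unify o ~ r
  unify Int ~ Int
let n : Int
  unify Bool ~ Bool
  unify Int ~ Int
  unify Int ~ Int
  unify Bool ~ Bool
  unify Bool ~ Bool
  unify Bool ~ Bool
let k : Bool
  unify Int ~ Int
  unify Int ~ Int
  unify Int ~ Int
  unify Int ~ Int
  unify Int ~ Int
  unify Int ~ Int
  unify Int ~ Int
  unify Int ~ Int
  unify Int ~ Int
  unify Int ~ Int
y1 : u
  unify u ~ Int
\y1._ : Int -> Int
let x1 : Int -> Int
let z1 : Bool
  unify Int ~ Int
let u1 : Bool
  unify Int ~ Int
  unify Int ~ Int
  unify q -> r -> Int ~ Bool -> v
  unify q ~ Bool
  unify r -> Int ~ v
_ _ : r -> Int

Answer: a -> Int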